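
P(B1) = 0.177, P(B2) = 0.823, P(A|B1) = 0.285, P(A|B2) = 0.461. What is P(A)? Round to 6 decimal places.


P(A) = P(A|B1)*P(B1) + P(A|B2)*P(B2)
P(A|B1)*P(B1) = 0.285 * 0.177 = 0.050445
P(A|B2)*P(B2) = 0.461 * 0.823 = 0.379403
P(A) = 0.050445 + 0.379403 = 0.429848

0.429848


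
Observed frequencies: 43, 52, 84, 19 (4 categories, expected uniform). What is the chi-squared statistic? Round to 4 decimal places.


chi2 = sum((O-E)^2/E), E = total/4
total = 198, E = 198/4 = 49.5
(43 - 49.5)^2 / 49.5 = 42.25 / 49.5 = 169/198 ≈ 0.853535
(52 - 49.5)^2 / 49.5 = 6.25 / 49.5 = 25/198 ≈ 0.126263
(84 - 49.5)^2 / 49.5 = 1190.25 / 49.5 = 529/22 ≈ 24.045455
(19 - 49.5)^2 / 49.5 = 930.25 / 49.5 = 3721/198 ≈ 18.792929
chi2 = 482/11 ≈ 43.818182

43.8182


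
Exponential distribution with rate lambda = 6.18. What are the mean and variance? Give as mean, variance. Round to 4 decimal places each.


mean = 1/lam, var = 1/lam^2
mean = 1 / 6.18 = 50/309 ≈ 0.161812
lam^2 = 6.18^2 = 38.1924
var = 1 / 38.1924 ≈ 0.026183

0.1618, 0.0262


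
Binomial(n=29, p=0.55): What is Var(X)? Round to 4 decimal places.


Var = n*p*(1-p) = 29 * 0.55 * 0.45 = 7.1775

7.1775


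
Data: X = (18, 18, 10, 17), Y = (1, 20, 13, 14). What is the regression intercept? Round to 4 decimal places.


a = ybar - b*xbar, where b = sum((xi-xbar)(yi-ybar)) / sum((xi-xbar)^2)
n = 4, xbar = 63/4 = 15.75, ybar = 48/4 = 12
Sxy = sum((xi-xbar)(yi-ybar)) = -10
Sxx = sum((xi-xbar)^2) = 44.75
b = Sxy / Sxx = -40/179 ≈ -0.223464
a = 12 - (-0.223464) * 15.75 = 2778/179 ≈ 15.519553

15.5196


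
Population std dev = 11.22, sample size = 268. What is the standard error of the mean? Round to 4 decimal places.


SE = sigma / sqrt(n)
sqrt(268) ≈ 16.370706
SE = 11.22 / 16.370706 ≈ 0.685371

0.6854


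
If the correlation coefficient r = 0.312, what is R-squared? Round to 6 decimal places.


R^2 = r^2 = (0.312)^2 = 0.097344

0.097344


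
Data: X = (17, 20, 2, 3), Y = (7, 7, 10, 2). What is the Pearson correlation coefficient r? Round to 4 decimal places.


r = sum((xi-xbar)(yi-ybar)) / sqrt(sum((xi-xbar)^2) * sum((yi-ybar)^2))
n = 4, xbar = 42/4 = 10.5, ybar = 26/4 = 6.5
Sxy = sum((xi-xbar)(yi-ybar)) = 12
Sxx = sum((xi-xbar)^2) = 261
Syy = sum((yi-ybar)^2) = 33
sqrt(Sxx*Syy) ≈ 92.806250
r = Sxy / sqrt(Sxx*Syy) = 12 / 92.806250 ≈ 0.129302

0.1293


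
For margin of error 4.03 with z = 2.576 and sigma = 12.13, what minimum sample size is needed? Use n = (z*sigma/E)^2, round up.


z*sigma/E = 2.576 * 12.13 / 4.03 ≈ 7.753568
(z*sigma/E)^2 ≈ 60.117820
round up: n = 61

61


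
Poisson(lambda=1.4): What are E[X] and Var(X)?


E[X] = Var(X) = lambda = 1.4

1.4, 1.4


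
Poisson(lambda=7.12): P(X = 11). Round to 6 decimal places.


P = e^(-lam) * lam^k / k!
e^(-7.12) ≈ 0.0008087668
lam^k = 7.12^11 ≈ 2383855518.513804
k! = 11! = 39916800
P = 0.0008087668 * 2383855518.513804 / 39916800 ≈ 0.048300

0.048300


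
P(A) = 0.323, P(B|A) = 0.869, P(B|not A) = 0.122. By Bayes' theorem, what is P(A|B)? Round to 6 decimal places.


P(A|B) = P(B|A)*P(A) / P(B), P(B) = P(B|A)*P(A) + P(B|not A)*P(not A)
P(B|A)*P(A) = 0.869 * 0.323 = 0.280687
P(B|not A)*P(not A) = 0.122 * 0.677 = 0.082594
P(B) = 0.280687 + 0.082594 = 0.363281
P(A|B) = 0.280687 / 0.363281 ≈ 0.77264432

0.772644


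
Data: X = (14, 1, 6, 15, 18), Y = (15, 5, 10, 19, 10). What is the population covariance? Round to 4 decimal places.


Cov = (1/n)*sum((xi-xbar)(yi-ybar))
n = 5, xbar = 54/5 = 10.8, ybar = 59/5 = 11.8
sum((xi-xbar)(yi-ybar)) = 102.8
Cov = 102.8 / 5 = 20.56

20.5600


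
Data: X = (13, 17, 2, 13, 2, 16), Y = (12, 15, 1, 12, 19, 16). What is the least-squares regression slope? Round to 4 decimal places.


b = sum((xi-xbar)(yi-ybar)) / sum((xi-xbar)^2)
n = 6, xbar = 63/6 = 10.5, ybar = 75/6 = 12.5
Sxy = sum((xi-xbar)(yi-ybar)) = 75.5
Sxx = sum((xi-xbar)^2) = 229.5
b = Sxy / Sxx = 151/459 ≈ 0.328976

0.3290


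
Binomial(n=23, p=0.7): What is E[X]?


E[X] = n*p = 23 * 0.7 = 16.1

16.1


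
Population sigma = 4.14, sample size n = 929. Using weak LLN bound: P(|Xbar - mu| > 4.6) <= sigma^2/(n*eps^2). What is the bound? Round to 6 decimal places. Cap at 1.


bound = min(1, sigma^2/(n*eps^2))
sigma^2 = 4.14^2 = 17.1396
n*eps^2 = 929 * 4.6^2 = 929 * 21.16 = 19657.64
sigma^2/(n*eps^2) = 17.1396 / 19657.64 ≈ 0.00087191

0.000872


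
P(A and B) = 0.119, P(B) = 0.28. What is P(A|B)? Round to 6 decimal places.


P(A|B) = P(A and B) / P(B) = 0.119 / 0.28 = 0.425

0.425000


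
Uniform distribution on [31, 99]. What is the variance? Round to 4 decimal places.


Var = (b-a)^2 / 12
(b-a)^2 = (99 - 31)^2 = 4624
Var = 4624/12 ≈ 385.333333

385.3333


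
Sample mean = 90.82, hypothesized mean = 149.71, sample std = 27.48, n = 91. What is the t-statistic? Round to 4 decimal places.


t = (xbar - mu0) / (s/sqrt(n))
xbar - mu0 = 90.82 - 149.71 = -58.89
sqrt(91) ≈ 9.53939201
s/sqrt(n) = 27.48 / 9.53939201 ≈ 2.88068673
t = -58.89 / 2.88068673 ≈ -20.443042

-20.4430


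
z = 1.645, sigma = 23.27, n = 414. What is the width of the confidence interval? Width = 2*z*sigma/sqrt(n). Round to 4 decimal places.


width = 2*z*sigma/sqrt(n)
2*z*sigma = 2 * 1.645 * 23.27 = 76.5583
sqrt(414) ≈ 20.346990
width = 76.5583 / 20.346990 ≈ 3.762635

3.7626


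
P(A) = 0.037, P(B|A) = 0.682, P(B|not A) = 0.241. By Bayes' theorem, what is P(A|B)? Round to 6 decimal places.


P(A|B) = P(B|A)*P(A) / P(B), P(B) = P(B|A)*P(A) + P(B|not A)*P(not A)
P(B|A)*P(A) = 0.682 * 0.037 = 0.025234
P(B|not A)*P(not A) = 0.241 * 0.963 = 0.232083
P(B) = 0.025234 + 0.232083 = 0.257317
P(A|B) = 0.025234 / 0.257317 ≈ 0.09806581

0.098066


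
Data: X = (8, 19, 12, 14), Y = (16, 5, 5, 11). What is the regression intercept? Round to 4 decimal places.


a = ybar - b*xbar, where b = sum((xi-xbar)(yi-ybar)) / sum((xi-xbar)^2)
n = 4, xbar = 53/4 = 13.25, ybar = 37/4 = 9.25
Sxy = sum((xi-xbar)(yi-ybar)) = -53.25
Sxx = sum((xi-xbar)^2) = 62.75
b = Sxy / Sxx = -213/251 ≈ -0.848606
a = 9.25 - (-0.848606) * 13.25 = 5144/251 ≈ 20.494024

20.4940


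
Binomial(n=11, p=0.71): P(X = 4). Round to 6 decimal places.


P = C(n,k) * p^k * (1-p)^(n-k)
C(11,4) = 330
p^k = 0.71^4 ≈ 0.2541168
(1-p)^(n-k) = 0.29^7 ≈ 0.0001724988
P = 330 * 0.2541168 * 0.0001724988 ≈ 0.014465

0.014465


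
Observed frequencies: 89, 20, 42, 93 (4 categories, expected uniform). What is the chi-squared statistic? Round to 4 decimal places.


chi2 = sum((O-E)^2/E), E = total/4
total = 244, E = 244/4 = 61
(89 - 61)^2 / 61 = 784 / 61 = 784/61 ≈ 12.852459
(20 - 61)^2 / 61 = 1681 / 61 = 1681/61 ≈ 27.557377
(42 - 61)^2 / 61 = 361 / 61 = 361/61 ≈ 5.918033
(93 - 61)^2 / 61 = 1024 / 61 = 1024/61 ≈ 16.786885
chi2 = 3850/61 ≈ 63.114754

63.1148


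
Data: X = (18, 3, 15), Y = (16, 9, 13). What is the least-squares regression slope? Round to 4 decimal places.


b = sum((xi-xbar)(yi-ybar)) / sum((xi-xbar)^2)
n = 3, xbar = 36/3 = 12, ybar = 38/3 ≈ 12.666667
Sxy = sum((xi-xbar)(yi-ybar)) = 54
Sxx = sum((xi-xbar)^2) = 126
b = Sxy / Sxx = 3/7 ≈ 0.428571

0.4286


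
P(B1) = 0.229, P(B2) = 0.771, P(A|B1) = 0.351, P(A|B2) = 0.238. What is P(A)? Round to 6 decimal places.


P(A) = P(A|B1)*P(B1) + P(A|B2)*P(B2)
P(A|B1)*P(B1) = 0.351 * 0.229 = 0.080379
P(A|B2)*P(B2) = 0.238 * 0.771 = 0.183498
P(A) = 0.080379 + 0.183498 = 0.263877

0.263877


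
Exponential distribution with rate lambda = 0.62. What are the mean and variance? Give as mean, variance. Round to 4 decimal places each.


mean = 1/lam, var = 1/lam^2
mean = 1 / 0.62 = 50/31 ≈ 1.612903
lam^2 = 0.62^2 = 0.3844
var = 1 / 0.3844 = 2500/961 ≈ 2.601457

1.6129, 2.6015


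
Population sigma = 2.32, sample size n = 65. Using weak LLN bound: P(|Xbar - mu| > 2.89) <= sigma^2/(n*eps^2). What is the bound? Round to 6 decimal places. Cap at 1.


bound = min(1, sigma^2/(n*eps^2))
sigma^2 = 2.32^2 = 5.3824
n*eps^2 = 65 * 2.89^2 = 65 * 8.3521 = 542.8865
sigma^2/(n*eps^2) = 5.3824 / 542.8865 ≈ 0.00991441

0.009914


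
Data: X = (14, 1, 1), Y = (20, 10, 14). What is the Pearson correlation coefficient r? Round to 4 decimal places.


r = sum((xi-xbar)(yi-ybar)) / sqrt(sum((xi-xbar)^2) * sum((yi-ybar)^2))
n = 3, xbar = 16/3 ≈ 5.333333, ybar = 44/3 ≈ 14.666667
Sxy = sum((xi-xbar)(yi-ybar)) = 208/3 ≈ 69.333333
Sxx = sum((xi-xbar)^2) = 338/3 ≈ 112.666667
Syy = sum((yi-ybar)^2) = 152/3 ≈ 50.666667
sqrt(Sxx*Syy) ≈ 75.554248
r = Sxy / sqrt(Sxx*Syy) = 69.333333 / 75.554248 ≈ 0.917663

0.9177


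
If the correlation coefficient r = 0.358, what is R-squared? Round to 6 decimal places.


R^2 = r^2 = (0.358)^2 = 0.128164

0.128164


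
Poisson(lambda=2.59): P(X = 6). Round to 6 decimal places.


P = e^(-lam) * lam^k / k!
e^(-2.59) ≈ 0.07502004
lam^k = 2.59^6 ≈ 301.855146
k! = 6! = 720
P = 0.07502004 * 301.855146 / 720 ≈ 0.031452

0.031452


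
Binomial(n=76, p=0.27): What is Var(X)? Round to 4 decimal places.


Var = n*p*(1-p) = 76 * 0.27 * 0.73 = 14.9796

14.9796


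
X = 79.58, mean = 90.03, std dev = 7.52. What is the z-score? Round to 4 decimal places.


z = (X - mu) / sigma
X - mu = 79.58 - 90.03 = -10.45
z = -10.45 / 7.52 = -1045/752 ≈ -1.389628

-1.3896


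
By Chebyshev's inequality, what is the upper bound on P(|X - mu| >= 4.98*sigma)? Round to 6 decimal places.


P <= 1/k^2
k^2 = 4.98^2 = 24.8004
1/k^2 = 1 / 24.8004 ≈ 0.04032193

0.040322


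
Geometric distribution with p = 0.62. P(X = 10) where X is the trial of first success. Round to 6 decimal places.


P = (1-p)^(k-1) * p
(1-p)^(k-1) = 0.38^9 ≈ 0.0001652161
P = 0.0001652161 * 0.62 ≈ 0.0001024340

0.000102


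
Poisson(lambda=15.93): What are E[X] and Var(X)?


E[X] = Var(X) = lambda = 15.93

15.93, 15.93


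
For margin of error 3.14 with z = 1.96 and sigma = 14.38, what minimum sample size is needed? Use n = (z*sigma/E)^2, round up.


z*sigma/E = 1.96 * 14.38 / 3.14 = 35231/3925 ≈ 8.976051
(z*sigma/E)^2 ≈ 80.569491
round up: n = 81

81


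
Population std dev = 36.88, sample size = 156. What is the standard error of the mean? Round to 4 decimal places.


SE = sigma / sqrt(n)
sqrt(156) ≈ 12.489996
SE = 36.88 / 12.489996 ≈ 2.952763

2.9528


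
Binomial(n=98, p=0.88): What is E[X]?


E[X] = n*p = 98 * 0.88 = 86.24

86.24


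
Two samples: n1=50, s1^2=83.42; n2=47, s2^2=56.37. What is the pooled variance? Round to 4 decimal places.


sp^2 = ((n1-1)*s1^2 + (n2-1)*s2^2)/(n1+n2-2)
(n1-1)*s1^2 = 49 * 83.42 = 4087.58
(n2-1)*s2^2 = 46 * 56.37 = 2593.02
numerator = 4087.58 + 2593.02 = 6680.6
n1+n2-2 = 95
sp^2 = 6680.6 / 95 = 33403/475 ≈ 70.322105

70.3221


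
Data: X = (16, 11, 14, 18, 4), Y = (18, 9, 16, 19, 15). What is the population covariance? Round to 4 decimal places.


Cov = (1/n)*sum((xi-xbar)(yi-ybar))
n = 5, xbar = 63/5 = 12.6, ybar = 77/5 = 15.4
sum((xi-xbar)(yi-ybar)) = 42.8
Cov = 42.8 / 5 = 8.56

8.5600


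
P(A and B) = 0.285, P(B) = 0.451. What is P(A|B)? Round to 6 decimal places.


P(A|B) = P(A and B) / P(B) = 0.285 / 0.451 = 285/451 ≈ 0.63192905

0.631929


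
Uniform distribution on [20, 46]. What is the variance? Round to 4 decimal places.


Var = (b-a)^2 / 12
(b-a)^2 = (46 - 20)^2 = 676
Var = 676/12 ≈ 56.333333

56.3333


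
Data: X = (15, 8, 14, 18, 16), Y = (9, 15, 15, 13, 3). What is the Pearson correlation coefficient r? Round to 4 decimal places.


r = sum((xi-xbar)(yi-ybar)) / sqrt(sum((xi-xbar)^2) * sum((yi-ybar)^2))
n = 5, xbar = 71/5 = 14.2, ybar = 55/5 = 11
Sxy = sum((xi-xbar)(yi-ybar)) = -34
Sxx = sum((xi-xbar)^2) = 56.8
Syy = sum((yi-ybar)^2) = 104
sqrt(Sxx*Syy) ≈ 76.858311
r = Sxy / sqrt(Sxx*Syy) = -34 / 76.858311 ≈ -0.442372

-0.4424


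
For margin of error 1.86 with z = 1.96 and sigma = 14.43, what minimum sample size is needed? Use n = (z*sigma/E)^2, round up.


z*sigma/E = 1.96 * 14.43 / 1.86 = 23569/1550 ≈ 15.205806
(z*sigma/E)^2 ≈ 231.216550
round up: n = 232

232


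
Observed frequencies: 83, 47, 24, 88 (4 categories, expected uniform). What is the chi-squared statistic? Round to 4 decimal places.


chi2 = sum((O-E)^2/E), E = total/4
total = 242, E = 242/4 = 60.5
(83 - 60.5)^2 / 60.5 = 506.25 / 60.5 = 2025/242 ≈ 8.367769
(47 - 60.5)^2 / 60.5 = 182.25 / 60.5 = 729/242 ≈ 3.012397
(24 - 60.5)^2 / 60.5 = 1332.25 / 60.5 = 5329/242 ≈ 22.020661
(88 - 60.5)^2 / 60.5 = 756.25 / 60.5 = 12.5
chi2 = 5554/121 ≈ 45.900826

45.9008


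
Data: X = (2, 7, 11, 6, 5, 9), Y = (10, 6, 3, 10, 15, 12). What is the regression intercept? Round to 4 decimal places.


a = ybar - b*xbar, where b = sum((xi-xbar)(yi-ybar)) / sum((xi-xbar)^2)
n = 6, xbar = 40/6 = 20/3 ≈ 6.666667, ybar = 56/6 = 28/3 ≈ 9.333333
Sxy = sum((xi-xbar)(yi-ybar)) = -106/3 ≈ -35.333333
Sxx = sum((xi-xbar)^2) = 148/3 ≈ 49.333333
b = Sxy / Sxx = -53/74 ≈ -0.716216
a = 9.333333 - (-0.716216) * 6.666667 = 522/37 ≈ 14.108108

14.1081


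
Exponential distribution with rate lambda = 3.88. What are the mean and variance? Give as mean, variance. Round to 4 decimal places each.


mean = 1/lam, var = 1/lam^2
mean = 1 / 3.88 = 25/97 ≈ 0.257732
lam^2 = 3.88^2 = 15.0544
var = 1 / 15.0544 = 625/9409 ≈ 0.066426

0.2577, 0.0664


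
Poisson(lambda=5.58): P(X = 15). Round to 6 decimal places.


P = e^(-lam) * lam^k / k!
e^(-5.58) ≈ 0.003772566
lam^k = 5.58^15 ≈ 158311689630.464106
k! = 15! = 1307674368000
P = 0.003772566 * 158311689630.464106 / 1307674368000 ≈ 0.000457

0.000457


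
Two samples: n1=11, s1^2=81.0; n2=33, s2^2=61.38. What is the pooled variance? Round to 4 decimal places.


sp^2 = ((n1-1)*s1^2 + (n2-1)*s2^2)/(n1+n2-2)
(n1-1)*s1^2 = 10 * 81.0 = 810
(n2-1)*s2^2 = 32 * 61.38 = 1964.16
numerator = 810 + 1964.16 = 2774.16
n1+n2-2 = 42
sp^2 = 2774.16 / 42 = 11559/175 ≈ 66.051429

66.0514


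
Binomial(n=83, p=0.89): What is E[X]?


E[X] = n*p = 83 * 0.89 = 73.87

73.87


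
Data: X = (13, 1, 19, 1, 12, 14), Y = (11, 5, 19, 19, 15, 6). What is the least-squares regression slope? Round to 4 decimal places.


b = sum((xi-xbar)(yi-ybar)) / sum((xi-xbar)^2)
n = 6, xbar = 60/6 = 10, ybar = 75/6 = 12.5
Sxy = sum((xi-xbar)(yi-ybar)) = 42
Sxx = sum((xi-xbar)^2) = 272
b = Sxy / Sxx = 21/136 ≈ 0.154412

0.1544


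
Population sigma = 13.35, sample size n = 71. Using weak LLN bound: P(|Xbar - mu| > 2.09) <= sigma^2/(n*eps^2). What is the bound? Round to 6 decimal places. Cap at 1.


bound = min(1, sigma^2/(n*eps^2))
sigma^2 = 13.35^2 = 178.2225
n*eps^2 = 71 * 2.09^2 = 71 * 4.3681 = 310.1351
sigma^2/(n*eps^2) = 178.2225 / 310.1351 ≈ 0.57466085

0.574661


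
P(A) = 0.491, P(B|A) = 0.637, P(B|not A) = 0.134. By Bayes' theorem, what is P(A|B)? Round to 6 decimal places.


P(A|B) = P(B|A)*P(A) / P(B), P(B) = P(B|A)*P(A) + P(B|not A)*P(not A)
P(B|A)*P(A) = 0.637 * 0.491 = 0.312767
P(B|not A)*P(not A) = 0.134 * 0.509 = 0.068206
P(B) = 0.312767 + 0.068206 = 0.380973
P(A|B) = 0.312767 / 0.380973 ≈ 0.82096894

0.820969


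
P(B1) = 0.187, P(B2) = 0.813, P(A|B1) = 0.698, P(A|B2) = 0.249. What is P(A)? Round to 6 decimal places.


P(A) = P(A|B1)*P(B1) + P(A|B2)*P(B2)
P(A|B1)*P(B1) = 0.698 * 0.187 = 0.130526
P(A|B2)*P(B2) = 0.249 * 0.813 = 0.202437
P(A) = 0.130526 + 0.202437 = 0.332963

0.332963


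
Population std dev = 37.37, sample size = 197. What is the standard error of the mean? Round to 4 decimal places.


SE = sigma / sqrt(n)
sqrt(197) ≈ 14.035669
SE = 37.37 / 14.035669 ≈ 2.662502

2.6625


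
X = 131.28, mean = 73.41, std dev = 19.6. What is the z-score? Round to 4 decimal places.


z = (X - mu) / sigma
X - mu = 131.28 - 73.41 = 57.87
z = 57.87 / 19.6 = 5787/1960 ≈ 2.952551

2.9526


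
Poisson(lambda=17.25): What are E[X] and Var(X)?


E[X] = Var(X) = lambda = 17.25

17.25, 17.25


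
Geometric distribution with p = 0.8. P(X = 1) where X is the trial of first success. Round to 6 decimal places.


P = (1-p)^(k-1) * p
(1-p)^(k-1) = 0.2^0 = 1
P = 1 * 0.8 = 0.8

0.800000


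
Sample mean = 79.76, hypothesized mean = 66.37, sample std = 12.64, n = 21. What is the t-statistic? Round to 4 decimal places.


t = (xbar - mu0) / (s/sqrt(n))
xbar - mu0 = 79.76 - 66.37 = 13.39
sqrt(21) ≈ 4.58257569
s/sqrt(n) = 12.64 / 4.58257569 ≈ 2.75827413
t = 13.39 / 2.75827413 ≈ 4.854485

4.8545


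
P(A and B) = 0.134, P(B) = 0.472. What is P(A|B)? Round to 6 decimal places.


P(A|B) = P(A and B) / P(B) = 0.134 / 0.472 = 67/236 ≈ 0.28389831

0.283898


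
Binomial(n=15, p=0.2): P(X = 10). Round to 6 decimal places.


P = C(n,k) * p^k * (1-p)^(n-k)
C(15,10) = 3003
p^k = 0.2^10 = 0.0000001024
(1-p)^(n-k) = 0.8^5 = 0.32768
P = 3003 * 0.0000001024 * 0.32768 ≈ 0.000101

0.000101


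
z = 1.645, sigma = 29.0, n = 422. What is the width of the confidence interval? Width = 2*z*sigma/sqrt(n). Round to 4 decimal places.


width = 2*z*sigma/sqrt(n)
2*z*sigma = 2 * 1.645 * 29.0 = 95.41
sqrt(422) ≈ 20.542639
width = 95.41 / 20.542639 ≈ 4.644486

4.6445


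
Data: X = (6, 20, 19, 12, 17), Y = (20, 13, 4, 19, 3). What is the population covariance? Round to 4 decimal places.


Cov = (1/n)*sum((xi-xbar)(yi-ybar))
n = 5, xbar = 74/5 = 14.8, ybar = 59/5 = 11.8
sum((xi-xbar)(yi-ybar)) = -138.2
Cov = -138.2 / 5 = -27.64

-27.6400


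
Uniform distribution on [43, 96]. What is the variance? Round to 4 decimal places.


Var = (b-a)^2 / 12
(b-a)^2 = (96 - 43)^2 = 2809
Var = 2809/12 ≈ 234.083333

234.0833


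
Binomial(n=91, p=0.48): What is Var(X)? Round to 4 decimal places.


Var = n*p*(1-p) = 91 * 0.48 * 0.52 = 22.7136

22.7136


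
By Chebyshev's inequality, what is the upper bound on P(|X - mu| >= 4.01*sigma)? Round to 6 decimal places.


P <= 1/k^2
k^2 = 4.01^2 = 16.0801
1/k^2 = 1 / 16.0801 ≈ 0.06218867

0.062189


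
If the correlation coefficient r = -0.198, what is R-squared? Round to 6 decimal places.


R^2 = r^2 = (-0.198)^2 = 0.039204

0.039204


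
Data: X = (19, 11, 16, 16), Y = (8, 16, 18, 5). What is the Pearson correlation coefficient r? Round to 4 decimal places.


r = sum((xi-xbar)(yi-ybar)) / sqrt(sum((xi-xbar)^2) * sum((yi-ybar)^2))
n = 4, xbar = 62/4 = 15.5, ybar = 47/4 = 11.75
Sxy = sum((xi-xbar)(yi-ybar)) = -32.5
Sxx = sum((xi-xbar)^2) = 33
Syy = sum((yi-ybar)^2) = 116.75
sqrt(Sxx*Syy) ≈ 62.070524
r = Sxy / sqrt(Sxx*Syy) = -32.5 / 62.070524 ≈ -0.523598

-0.5236


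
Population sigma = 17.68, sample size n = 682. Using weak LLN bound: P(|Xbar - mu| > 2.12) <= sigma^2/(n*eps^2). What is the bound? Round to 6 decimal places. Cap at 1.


bound = min(1, sigma^2/(n*eps^2))
sigma^2 = 17.68^2 = 312.5824
n*eps^2 = 682 * 2.12^2 = 682 * 4.4944 = 3065.1808
sigma^2/(n*eps^2) = 312.5824 / 3065.1808 ≈ 0.10197845

0.101978


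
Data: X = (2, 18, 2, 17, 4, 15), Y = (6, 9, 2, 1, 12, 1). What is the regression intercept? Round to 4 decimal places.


a = ybar - b*xbar, where b = sum((xi-xbar)(yi-ybar)) / sum((xi-xbar)^2)
n = 6, xbar = 58/6 = 29/3 ≈ 9.666667, ybar = 31/6 ≈ 5.166667
Sxy = sum((xi-xbar)(yi-ybar)) = -125/3 ≈ -41.666667
Sxx = sum((xi-xbar)^2) = 904/3 ≈ 301.333333
b = Sxy / Sxx = -125/904 ≈ -0.138274
a = 5.166667 - (-0.138274) * 9.666667 = 5879/904 ≈ 6.503319

6.5033


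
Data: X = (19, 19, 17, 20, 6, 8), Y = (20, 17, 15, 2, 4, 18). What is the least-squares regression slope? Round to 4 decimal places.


b = sum((xi-xbar)(yi-ybar)) / sum((xi-xbar)^2)
n = 6, xbar = 89/6 ≈ 14.833333, ybar = 76/6 = 38/3 ≈ 12.666667
Sxy = sum((xi-xbar)(yi-ybar)) = 116/3 ≈ 38.666667
Sxx = sum((xi-xbar)^2) = 1145/6 ≈ 190.833333
b = Sxy / Sxx = 232/1145 ≈ 0.202620

0.2026


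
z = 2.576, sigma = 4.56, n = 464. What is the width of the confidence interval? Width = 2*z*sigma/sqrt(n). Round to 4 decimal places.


width = 2*z*sigma/sqrt(n)
2*z*sigma = 2 * 2.576 * 4.56 = 23.49312
sqrt(464) ≈ 21.540659
width = 23.49312 / 21.540659 ≈ 1.090641

1.0906


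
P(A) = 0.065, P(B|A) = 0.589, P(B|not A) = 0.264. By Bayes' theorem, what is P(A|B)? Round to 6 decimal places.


P(A|B) = P(B|A)*P(A) / P(B), P(B) = P(B|A)*P(A) + P(B|not A)*P(not A)
P(B|A)*P(A) = 0.589 * 0.065 = 0.038285
P(B|not A)*P(not A) = 0.264 * 0.935 = 0.24684
P(B) = 0.038285 + 0.24684 = 0.285125
P(A|B) = 0.038285 / 0.285125 ≈ 0.13427444

0.134274


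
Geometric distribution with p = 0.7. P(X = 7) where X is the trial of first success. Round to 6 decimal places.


P = (1-p)^(k-1) * p
(1-p)^(k-1) = 0.3^6 = 0.000729
P = 0.000729 * 0.7 = 0.0005103

0.000510


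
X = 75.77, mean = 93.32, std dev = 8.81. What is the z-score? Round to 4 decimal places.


z = (X - mu) / sigma
X - mu = 75.77 - 93.32 = -17.55
z = -17.55 / 8.81 = -1755/881 ≈ -1.992054

-1.9921


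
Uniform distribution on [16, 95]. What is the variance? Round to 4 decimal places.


Var = (b-a)^2 / 12
(b-a)^2 = (95 - 16)^2 = 6241
Var = 6241/12 ≈ 520.083333

520.0833


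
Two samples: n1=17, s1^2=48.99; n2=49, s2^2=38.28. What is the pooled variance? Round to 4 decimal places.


sp^2 = ((n1-1)*s1^2 + (n2-1)*s2^2)/(n1+n2-2)
(n1-1)*s1^2 = 16 * 48.99 = 783.84
(n2-1)*s2^2 = 48 * 38.28 = 1837.44
numerator = 783.84 + 1837.44 = 2621.28
n1+n2-2 = 64
sp^2 = 2621.28 / 64 = 40.9575

40.9575


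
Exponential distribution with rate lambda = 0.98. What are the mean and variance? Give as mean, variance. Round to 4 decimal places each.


mean = 1/lam, var = 1/lam^2
mean = 1 / 0.98 = 50/49 ≈ 1.020408
lam^2 = 0.98^2 = 0.9604
var = 1 / 0.9604 = 2500/2401 ≈ 1.041233

1.0204, 1.0412


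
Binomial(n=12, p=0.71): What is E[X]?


E[X] = n*p = 12 * 0.71 = 8.52

8.52


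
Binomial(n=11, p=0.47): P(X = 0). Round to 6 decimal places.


P = C(n,k) * p^k * (1-p)^(n-k)
C(11,0) = 1
p^k = 0.47^0 = 1
(1-p)^(n-k) = 0.53^11 ≈ 0.0009269036
P = 1 * 1 * 0.0009269036 ≈ 0.000927

0.000927


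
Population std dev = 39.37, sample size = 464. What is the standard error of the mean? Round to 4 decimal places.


SE = sigma / sqrt(n)
sqrt(464) ≈ 21.540659
SE = 39.37 / 21.540659 ≈ 1.827706

1.8277


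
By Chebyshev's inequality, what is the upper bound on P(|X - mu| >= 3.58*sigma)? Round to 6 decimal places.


P <= 1/k^2
k^2 = 3.58^2 = 12.8164
1/k^2 = 1 / 12.8164 ≈ 0.07802503

0.078025


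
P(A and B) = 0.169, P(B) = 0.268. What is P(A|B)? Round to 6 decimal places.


P(A|B) = P(A and B) / P(B) = 0.169 / 0.268 = 169/268 ≈ 0.63059701

0.630597


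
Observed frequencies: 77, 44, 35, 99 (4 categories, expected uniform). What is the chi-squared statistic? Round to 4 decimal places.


chi2 = sum((O-E)^2/E), E = total/4
total = 255, E = 255/4 = 63.75
(77 - 63.75)^2 / 63.75 = 175.5625 / 63.75 = 2809/1020 ≈ 2.753922
(44 - 63.75)^2 / 63.75 = 390.0625 / 63.75 = 6241/1020 ≈ 6.118627
(35 - 63.75)^2 / 63.75 = 826.5625 / 63.75 = 2645/204 ≈ 12.965686
(99 - 63.75)^2 / 63.75 = 1242.5625 / 63.75 = 6627/340 ≈ 19.491176
chi2 = 3513/85 ≈ 41.329412

41.3294


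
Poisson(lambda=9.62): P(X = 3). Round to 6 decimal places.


P = e^(-lam) * lam^k / k!
e^(-9.62) ≈ 0.00006638762
lam^k = 9.62^3 = 890.277128
k! = 3! = 6
P = 0.00006638762 * 890.277128 / 6 ≈ 0.009851

0.009851


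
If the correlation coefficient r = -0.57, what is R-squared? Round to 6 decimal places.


R^2 = r^2 = (-0.57)^2 = 0.3249

0.324900


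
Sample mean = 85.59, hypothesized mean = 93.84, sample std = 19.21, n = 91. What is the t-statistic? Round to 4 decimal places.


t = (xbar - mu0) / (s/sqrt(n))
xbar - mu0 = 85.59 - 93.84 = -8.25
sqrt(91) ≈ 9.53939201
s/sqrt(n) = 19.21 / 9.53939201 ≈ 2.01375517
t = -8.25 / 2.01375517 ≈ -4.096824

-4.0968


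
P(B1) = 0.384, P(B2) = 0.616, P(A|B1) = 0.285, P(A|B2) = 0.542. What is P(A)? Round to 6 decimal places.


P(A) = P(A|B1)*P(B1) + P(A|B2)*P(B2)
P(A|B1)*P(B1) = 0.285 * 0.384 = 0.10944
P(A|B2)*P(B2) = 0.542 * 0.616 = 0.333872
P(A) = 0.10944 + 0.333872 = 0.443312

0.443312


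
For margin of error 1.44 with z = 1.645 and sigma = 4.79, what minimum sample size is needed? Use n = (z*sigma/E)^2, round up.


z*sigma/E = 1.645 * 4.79 / 1.44 ≈ 5.471910
(z*sigma/E)^2 ≈ 29.941796
round up: n = 30

30


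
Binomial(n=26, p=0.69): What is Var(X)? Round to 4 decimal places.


Var = n*p*(1-p) = 26 * 0.69 * 0.31 = 5.5614

5.5614


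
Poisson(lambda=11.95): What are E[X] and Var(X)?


E[X] = Var(X) = lambda = 11.95

11.95, 11.95


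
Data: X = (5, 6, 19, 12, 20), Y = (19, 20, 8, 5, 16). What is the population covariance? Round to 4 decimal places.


Cov = (1/n)*sum((xi-xbar)(yi-ybar))
n = 5, xbar = 62/5 = 12.4, ybar = 68/5 = 13.6
sum((xi-xbar)(yi-ybar)) = -96.2
Cov = -96.2 / 5 = -19.24

-19.2400


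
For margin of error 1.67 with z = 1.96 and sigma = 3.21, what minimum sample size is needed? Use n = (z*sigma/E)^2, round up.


z*sigma/E = 1.96 * 3.21 / 1.67 = 15729/4175 ≈ 3.767425
(z*sigma/E)^2 ≈ 14.193492
round up: n = 15

15


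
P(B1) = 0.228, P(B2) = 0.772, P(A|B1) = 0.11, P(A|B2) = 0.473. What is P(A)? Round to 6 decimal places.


P(A) = P(A|B1)*P(B1) + P(A|B2)*P(B2)
P(A|B1)*P(B1) = 0.11 * 0.228 = 0.02508
P(A|B2)*P(B2) = 0.473 * 0.772 = 0.365156
P(A) = 0.02508 + 0.365156 = 0.390236

0.390236


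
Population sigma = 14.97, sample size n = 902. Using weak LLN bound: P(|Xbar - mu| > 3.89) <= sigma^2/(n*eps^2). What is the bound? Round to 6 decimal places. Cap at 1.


bound = min(1, sigma^2/(n*eps^2))
sigma^2 = 14.97^2 = 224.1009
n*eps^2 = 902 * 3.89^2 = 902 * 15.1321 = 13649.1542
sigma^2/(n*eps^2) = 224.1009 / 13649.1542 ≈ 0.01641867

0.016419


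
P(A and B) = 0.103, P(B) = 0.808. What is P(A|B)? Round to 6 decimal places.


P(A|B) = P(A and B) / P(B) = 0.103 / 0.808 = 103/808 ≈ 0.12747525

0.127475


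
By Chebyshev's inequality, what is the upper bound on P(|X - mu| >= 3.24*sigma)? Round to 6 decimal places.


P <= 1/k^2
k^2 = 3.24^2 = 10.4976
1/k^2 = 1 / 10.4976 = 625/6561 ≈ 0.09525987

0.095260


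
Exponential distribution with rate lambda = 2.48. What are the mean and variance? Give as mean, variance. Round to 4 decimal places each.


mean = 1/lam, var = 1/lam^2
mean = 1 / 2.48 = 25/62 ≈ 0.403226
lam^2 = 2.48^2 = 6.1504
var = 1 / 6.1504 = 625/3844 ≈ 0.162591

0.4032, 0.1626


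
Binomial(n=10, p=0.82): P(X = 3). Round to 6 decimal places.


P = C(n,k) * p^k * (1-p)^(n-k)
C(10,3) = 120
p^k = 0.82^3 = 0.551368
(1-p)^(n-k) = 0.18^7 ≈ 0.000006122200
P = 120 * 0.551368 * 0.000006122200 ≈ 0.000405

0.000405


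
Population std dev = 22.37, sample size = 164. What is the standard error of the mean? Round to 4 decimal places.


SE = sigma / sqrt(n)
sqrt(164) ≈ 12.806248
SE = 22.37 / 12.806248 ≈ 1.746804

1.7468


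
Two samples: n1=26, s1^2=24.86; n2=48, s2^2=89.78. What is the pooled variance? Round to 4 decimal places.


sp^2 = ((n1-1)*s1^2 + (n2-1)*s2^2)/(n1+n2-2)
(n1-1)*s1^2 = 25 * 24.86 = 621.5
(n2-1)*s2^2 = 47 * 89.78 = 4219.66
numerator = 621.5 + 4219.66 = 4841.16
n1+n2-2 = 72
sp^2 = 4841.16 / 72 = 40343/600 ≈ 67.238333

67.2383


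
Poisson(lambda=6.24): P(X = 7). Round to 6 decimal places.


P = e^(-lam) * lam^k / k!
e^(-6.24) ≈ 0.001949856
lam^k = 6.24^7 ≈ 368376.678552
k! = 7! = 5040
P = 0.001949856 * 368376.678552 / 5040 ≈ 0.142516

0.142516


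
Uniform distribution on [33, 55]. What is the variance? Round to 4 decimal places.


Var = (b-a)^2 / 12
(b-a)^2 = (55 - 33)^2 = 484
Var = 484/12 ≈ 40.333333

40.3333


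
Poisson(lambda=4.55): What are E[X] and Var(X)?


E[X] = Var(X) = lambda = 4.55

4.55, 4.55


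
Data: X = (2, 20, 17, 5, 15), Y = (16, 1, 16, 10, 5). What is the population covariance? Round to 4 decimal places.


Cov = (1/n)*sum((xi-xbar)(yi-ybar))
n = 5, xbar = 59/5 = 11.8, ybar = 48/5 = 9.6
sum((xi-xbar)(yi-ybar)) = -117.4
Cov = -117.4 / 5 = -23.48

-23.4800


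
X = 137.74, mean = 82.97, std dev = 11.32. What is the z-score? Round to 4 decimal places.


z = (X - mu) / sigma
X - mu = 137.74 - 82.97 = 54.77
z = 54.77 / 11.32 = 5477/1132 ≈ 4.838339

4.8383


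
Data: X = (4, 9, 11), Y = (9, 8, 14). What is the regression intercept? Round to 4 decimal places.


a = ybar - b*xbar, where b = sum((xi-xbar)(yi-ybar)) / sum((xi-xbar)^2)
n = 3, xbar = 24/3 = 8, ybar = 31/3 ≈ 10.333333
Sxy = sum((xi-xbar)(yi-ybar)) = 14
Sxx = sum((xi-xbar)^2) = 26
b = Sxy / Sxx = 7/13 ≈ 0.538462
a = 10.333333 - 0.538462 * 8 = 235/39 ≈ 6.025641

6.0256


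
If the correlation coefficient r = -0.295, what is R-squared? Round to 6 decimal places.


R^2 = r^2 = (-0.295)^2 = 0.087025

0.087025


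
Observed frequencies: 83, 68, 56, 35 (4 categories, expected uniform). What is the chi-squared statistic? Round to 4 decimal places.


chi2 = sum((O-E)^2/E), E = total/4
total = 242, E = 242/4 = 60.5
(83 - 60.5)^2 / 60.5 = 506.25 / 60.5 = 2025/242 ≈ 8.367769
(68 - 60.5)^2 / 60.5 = 56.25 / 60.5 = 225/242 ≈ 0.929752
(56 - 60.5)^2 / 60.5 = 20.25 / 60.5 = 81/242 ≈ 0.334711
(35 - 60.5)^2 / 60.5 = 650.25 / 60.5 = 2601/242 ≈ 10.747934
chi2 = 2466/121 ≈ 20.380165

20.3802


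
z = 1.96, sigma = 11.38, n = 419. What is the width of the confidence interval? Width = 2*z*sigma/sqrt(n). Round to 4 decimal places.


width = 2*z*sigma/sqrt(n)
2*z*sigma = 2 * 1.96 * 11.38 = 44.6096
sqrt(419) ≈ 20.469489
width = 44.6096 / 20.469489 ≈ 2.179322

2.1793


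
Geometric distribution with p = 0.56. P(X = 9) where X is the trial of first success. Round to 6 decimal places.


P = (1-p)^(k-1) * p
(1-p)^(k-1) = 0.44^8 ≈ 0.001404822
P = 0.001404822 * 0.56 ≈ 0.0007867005

0.000787


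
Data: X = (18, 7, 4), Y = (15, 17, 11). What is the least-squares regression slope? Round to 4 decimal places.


b = sum((xi-xbar)(yi-ybar)) / sum((xi-xbar)^2)
n = 3, xbar = 29/3 ≈ 9.666667, ybar = 43/3 ≈ 14.333333
Sxy = sum((xi-xbar)(yi-ybar)) = 52/3 ≈ 17.333333
Sxx = sum((xi-xbar)^2) = 326/3 ≈ 108.666667
b = Sxy / Sxx = 26/163 ≈ 0.159509

0.1595


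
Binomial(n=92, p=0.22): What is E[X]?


E[X] = n*p = 92 * 0.22 = 20.24

20.24


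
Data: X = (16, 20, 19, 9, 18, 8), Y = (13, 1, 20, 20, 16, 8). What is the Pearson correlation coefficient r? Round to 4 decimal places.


r = sum((xi-xbar)(yi-ybar)) / sqrt(sum((xi-xbar)^2) * sum((yi-ybar)^2))
n = 6, xbar = 90/6 = 15, ybar = 78/6 = 13
Sxy = sum((xi-xbar)(yi-ybar)) = -30
Sxx = sum((xi-xbar)^2) = 136
Syy = sum((yi-ybar)^2) = 276
sqrt(Sxx*Syy) ≈ 193.742097
r = Sxy / sqrt(Sxx*Syy) = -30 / 193.742097 ≈ -0.154845

-0.1548


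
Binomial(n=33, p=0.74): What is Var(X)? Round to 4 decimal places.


Var = n*p*(1-p) = 33 * 0.74 * 0.26 = 6.3492

6.3492


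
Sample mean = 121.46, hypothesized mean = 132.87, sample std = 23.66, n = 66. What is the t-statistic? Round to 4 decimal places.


t = (xbar - mu0) / (s/sqrt(n))
xbar - mu0 = 121.46 - 132.87 = -11.41
sqrt(66) ≈ 8.12403840
s/sqrt(n) = 23.66 / 8.12403840 ≈ 2.91234468
t = -11.41 / 2.91234468 ≈ -3.917806

-3.9178


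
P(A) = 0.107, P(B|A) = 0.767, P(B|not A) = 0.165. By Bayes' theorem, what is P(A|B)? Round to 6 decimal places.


P(A|B) = P(B|A)*P(A) / P(B), P(B) = P(B|A)*P(A) + P(B|not A)*P(not A)
P(B|A)*P(A) = 0.767 * 0.107 = 0.082069
P(B|not A)*P(not A) = 0.165 * 0.893 = 0.147345
P(B) = 0.082069 + 0.147345 = 0.229414
P(A|B) = 0.082069 / 0.229414 ≈ 0.35773318

0.357733


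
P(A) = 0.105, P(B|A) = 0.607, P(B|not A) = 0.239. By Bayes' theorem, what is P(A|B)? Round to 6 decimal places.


P(A|B) = P(B|A)*P(A) / P(B), P(B) = P(B|A)*P(A) + P(B|not A)*P(not A)
P(B|A)*P(A) = 0.607 * 0.105 = 0.063735
P(B|not A)*P(not A) = 0.239 * 0.895 = 0.213905
P(B) = 0.063735 + 0.213905 = 0.27764
P(A|B) = 0.063735 / 0.27764 ≈ 0.22955986

0.229560


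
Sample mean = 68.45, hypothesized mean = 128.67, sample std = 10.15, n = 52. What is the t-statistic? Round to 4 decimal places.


t = (xbar - mu0) / (s/sqrt(n))
xbar - mu0 = 68.45 - 128.67 = -60.22
sqrt(52) ≈ 7.21110255
s/sqrt(n) = 10.15 / 7.21110255 ≈ 1.40755175
t = -60.22 / 1.40755175 ≈ -42.783507

-42.7835


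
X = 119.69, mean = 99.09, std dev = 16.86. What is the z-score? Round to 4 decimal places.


z = (X - mu) / sigma
X - mu = 119.69 - 99.09 = 20.6
z = 20.6 / 16.86 = 1030/843 ≈ 1.221827

1.2218


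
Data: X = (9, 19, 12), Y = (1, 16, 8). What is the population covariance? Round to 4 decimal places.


Cov = (1/n)*sum((xi-xbar)(yi-ybar))
n = 3, xbar = 40/3 ≈ 13.333333, ybar = 25/3 ≈ 8.333333
sum((xi-xbar)(yi-ybar)) = 227/3 ≈ 75.666667
Cov = 75.666667 / 3 = 227/9 ≈ 25.222222

25.2222


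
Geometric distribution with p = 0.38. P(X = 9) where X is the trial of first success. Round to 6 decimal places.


P = (1-p)^(k-1) * p
(1-p)^(k-1) = 0.62^8 ≈ 0.02183401
P = 0.02183401 * 0.38 ≈ 0.008296924

0.008297


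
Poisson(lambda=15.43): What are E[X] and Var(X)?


E[X] = Var(X) = lambda = 15.43

15.43, 15.43


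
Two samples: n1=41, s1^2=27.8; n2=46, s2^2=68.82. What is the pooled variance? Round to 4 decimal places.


sp^2 = ((n1-1)*s1^2 + (n2-1)*s2^2)/(n1+n2-2)
(n1-1)*s1^2 = 40 * 27.8 = 1112
(n2-1)*s2^2 = 45 * 68.82 = 3096.9
numerator = 1112 + 3096.9 = 4208.9
n1+n2-2 = 85
sp^2 = 4208.9 / 85 = 42089/850 ≈ 49.516471

49.5165


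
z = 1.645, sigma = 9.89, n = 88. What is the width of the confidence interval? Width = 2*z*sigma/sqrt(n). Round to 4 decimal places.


width = 2*z*sigma/sqrt(n)
2*z*sigma = 2 * 1.645 * 9.89 = 32.5381
sqrt(88) ≈ 9.380832
width = 32.5381 / 9.380832 ≈ 3.468573

3.4686


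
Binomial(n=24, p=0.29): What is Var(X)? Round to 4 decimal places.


Var = n*p*(1-p) = 24 * 0.29 * 0.71 = 4.9416

4.9416


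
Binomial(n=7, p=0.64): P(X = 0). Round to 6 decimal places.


P = C(n,k) * p^k * (1-p)^(n-k)
C(7,0) = 1
p^k = 0.64^0 = 1
(1-p)^(n-k) = 0.36^7 ≈ 0.0007836416
P = 1 * 1 * 0.0007836416 ≈ 0.000784

0.000784


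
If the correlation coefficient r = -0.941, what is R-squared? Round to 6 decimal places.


R^2 = r^2 = (-0.941)^2 = 0.885481

0.885481


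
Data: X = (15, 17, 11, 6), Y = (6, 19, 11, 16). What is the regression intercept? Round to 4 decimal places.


a = ybar - b*xbar, where b = sum((xi-xbar)(yi-ybar)) / sum((xi-xbar)^2)
n = 4, xbar = 49/4 = 12.25, ybar = 52/4 = 13
Sxy = sum((xi-xbar)(yi-ybar)) = -7
Sxx = sum((xi-xbar)^2) = 70.75
b = Sxy / Sxx = -28/283 ≈ -0.098940
a = 13 - (-0.098940) * 12.25 = 4022/283 ≈ 14.212014

14.2120


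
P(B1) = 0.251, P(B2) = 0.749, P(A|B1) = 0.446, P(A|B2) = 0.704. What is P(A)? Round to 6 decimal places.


P(A) = P(A|B1)*P(B1) + P(A|B2)*P(B2)
P(A|B1)*P(B1) = 0.446 * 0.251 = 0.111946
P(A|B2)*P(B2) = 0.704 * 0.749 = 0.527296
P(A) = 0.111946 + 0.527296 = 0.639242

0.639242


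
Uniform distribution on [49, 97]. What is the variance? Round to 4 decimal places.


Var = (b-a)^2 / 12
(b-a)^2 = (97 - 49)^2 = 2304
Var = 2304/12 = 192

192.0000


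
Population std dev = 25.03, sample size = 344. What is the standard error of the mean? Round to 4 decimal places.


SE = sigma / sqrt(n)
sqrt(344) ≈ 18.547237
SE = 25.03 / 18.547237 ≈ 1.349527

1.3495


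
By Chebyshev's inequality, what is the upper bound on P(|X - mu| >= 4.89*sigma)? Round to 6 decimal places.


P <= 1/k^2
k^2 = 4.89^2 = 23.9121
1/k^2 = 1 / 23.9121 ≈ 0.04181983

0.041820


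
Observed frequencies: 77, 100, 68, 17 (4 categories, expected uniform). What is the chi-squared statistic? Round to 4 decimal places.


chi2 = sum((O-E)^2/E), E = total/4
total = 262, E = 262/4 = 65.5
(77 - 65.5)^2 / 65.5 = 132.25 / 65.5 = 529/262 ≈ 2.019084
(100 - 65.5)^2 / 65.5 = 1190.25 / 65.5 = 4761/262 ≈ 18.171756
(68 - 65.5)^2 / 65.5 = 6.25 / 65.5 = 25/262 ≈ 0.095420
(17 - 65.5)^2 / 65.5 = 2352.25 / 65.5 = 9409/262 ≈ 35.912214
chi2 = 7362/131 ≈ 56.198473

56.1985


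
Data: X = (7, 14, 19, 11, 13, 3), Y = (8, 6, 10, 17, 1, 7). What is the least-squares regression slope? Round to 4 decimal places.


b = sum((xi-xbar)(yi-ybar)) / sum((xi-xbar)^2)
n = 6, xbar = 67/6 ≈ 11.166667, ybar = 49/6 ≈ 8.166667
Sxy = sum((xi-xbar)(yi-ybar)) = 23/6 ≈ 3.833333
Sxx = sum((xi-xbar)^2) = 941/6 ≈ 156.833333
b = Sxy / Sxx = 23/941 ≈ 0.024442

0.0244


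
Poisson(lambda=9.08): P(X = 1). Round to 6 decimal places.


P = e^(-lam) * lam^k / k!
e^(-9.08) ≈ 0.0001139216
lam^k = 9.08^1 = 9.08
k! = 1! = 1
P = 0.0001139216 * 9.08 / 1 ≈ 0.001034

0.001034


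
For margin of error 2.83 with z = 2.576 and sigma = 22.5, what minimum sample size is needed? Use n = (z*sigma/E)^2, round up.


z*sigma/E = 2.576 * 22.5 / 2.83 = 5796/283 ≈ 20.480565
(z*sigma/E)^2 ≈ 419.453558
round up: n = 420

420


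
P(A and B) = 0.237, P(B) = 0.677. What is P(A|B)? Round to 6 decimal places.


P(A|B) = P(A and B) / P(B) = 0.237 / 0.677 = 237/677 ≈ 0.35007386

0.350074


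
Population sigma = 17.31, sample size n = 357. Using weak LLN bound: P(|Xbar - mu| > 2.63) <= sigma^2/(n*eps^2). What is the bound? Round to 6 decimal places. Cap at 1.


bound = min(1, sigma^2/(n*eps^2))
sigma^2 = 17.31^2 = 299.6361
n*eps^2 = 357 * 2.63^2 = 357 * 6.9169 = 2469.3333
sigma^2/(n*eps^2) = 299.6361 / 2469.3333 ≈ 0.12134291

0.121343


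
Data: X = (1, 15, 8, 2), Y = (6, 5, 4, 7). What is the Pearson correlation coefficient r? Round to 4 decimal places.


r = sum((xi-xbar)(yi-ybar)) / sqrt(sum((xi-xbar)^2) * sum((yi-ybar)^2))
n = 4, xbar = 26/4 = 6.5, ybar = 22/4 = 5.5
Sxy = sum((xi-xbar)(yi-ybar)) = -16
Sxx = sum((xi-xbar)^2) = 125
Syy = sum((yi-ybar)^2) = 5
sqrt(Sxx*Syy) = 25
r = Sxy / sqrt(Sxx*Syy) = -16 / 25 = -0.64

-0.6400


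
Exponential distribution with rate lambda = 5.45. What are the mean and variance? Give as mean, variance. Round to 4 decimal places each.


mean = 1/lam, var = 1/lam^2
mean = 1 / 5.45 = 20/109 ≈ 0.183486
lam^2 = 5.45^2 = 29.7025
var = 1 / 29.7025 ≈ 0.033667

0.1835, 0.0337


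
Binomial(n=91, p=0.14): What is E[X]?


E[X] = n*p = 91 * 0.14 = 12.74

12.74


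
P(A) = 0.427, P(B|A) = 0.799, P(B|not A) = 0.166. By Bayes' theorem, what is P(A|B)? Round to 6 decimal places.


P(A|B) = P(B|A)*P(A) / P(B), P(B) = P(B|A)*P(A) + P(B|not A)*P(not A)
P(B|A)*P(A) = 0.799 * 0.427 = 0.341173
P(B|not A)*P(not A) = 0.166 * 0.573 = 0.095118
P(B) = 0.341173 + 0.095118 = 0.436291
P(A|B) = 0.341173 / 0.436291 ≈ 0.78198496

0.781985


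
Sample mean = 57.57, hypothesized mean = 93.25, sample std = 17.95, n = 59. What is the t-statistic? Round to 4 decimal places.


t = (xbar - mu0) / (s/sqrt(n))
xbar - mu0 = 57.57 - 93.25 = -35.68
sqrt(59) ≈ 7.68114575
s/sqrt(n) = 17.95 / 7.68114575 ≈ 2.33689095
t = -35.68 / 2.33689095 ≈ -15.268149

-15.2681


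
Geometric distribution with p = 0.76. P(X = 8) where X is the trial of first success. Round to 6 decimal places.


P = (1-p)^(k-1) * p
(1-p)^(k-1) = 0.24^7 ≈ 0.00004586471
P = 0.00004586471 * 0.76 ≈ 0.00003485718

0.000035


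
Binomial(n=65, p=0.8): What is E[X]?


E[X] = n*p = 65 * 0.8 = 52

52


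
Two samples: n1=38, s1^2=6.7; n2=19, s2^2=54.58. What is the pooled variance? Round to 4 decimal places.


sp^2 = ((n1-1)*s1^2 + (n2-1)*s2^2)/(n1+n2-2)
(n1-1)*s1^2 = 37 * 6.7 = 247.9
(n2-1)*s2^2 = 18 * 54.58 = 982.44
numerator = 247.9 + 982.44 = 1230.34
n1+n2-2 = 55
sp^2 = 1230.34 / 55 = 61517/2750 ≈ 22.369818

22.3698


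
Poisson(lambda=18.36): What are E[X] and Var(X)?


E[X] = Var(X) = lambda = 18.36

18.36, 18.36


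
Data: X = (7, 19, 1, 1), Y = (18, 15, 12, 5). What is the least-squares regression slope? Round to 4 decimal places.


b = sum((xi-xbar)(yi-ybar)) / sum((xi-xbar)^2)
n = 4, xbar = 28/4 = 7, ybar = 50/4 = 12.5
Sxy = sum((xi-xbar)(yi-ybar)) = 78
Sxx = sum((xi-xbar)^2) = 216
b = Sxy / Sxx = 13/36 ≈ 0.361111

0.3611


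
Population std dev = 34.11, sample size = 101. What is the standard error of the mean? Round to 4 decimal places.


SE = sigma / sqrt(n)
sqrt(101) ≈ 10.049876
SE = 34.11 / 10.049876 ≈ 3.394072

3.3941
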